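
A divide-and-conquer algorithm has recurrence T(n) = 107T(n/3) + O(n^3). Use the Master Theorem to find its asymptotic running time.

Master Theorem for T(n) = 107T(n/3) + O(n^3):

a = 107, b = 3, c = 3
log_b(a) = log_3(107) = 4.2534

Case 1: c = 3 < log_3(107) = 4.2534
T(n) = O(n^(log_3 107))

For T(n) = 107T(n/3) + O(n^3): log_3(107) = 4.2534. This is Case 1 of the Master Theorem (c < log_b(a), work dominated by leaves), giving O(n^(log_3 107)).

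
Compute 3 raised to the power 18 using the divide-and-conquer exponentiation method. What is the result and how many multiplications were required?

Computing 3^18 by squaring (build up from 3^1; each line after the first costs one multiplication):

3^1 = 3
3^2 = (3^1)^2 = 3^2 = 9
3^4 = (3^2)^2 = 9^2 = 81
3^8 = (3^4)^2 = 81^2 = 6561
3^9 = 3 * 3^8 = 3 * 6561 = 19683
3^18 = (3^9)^2 = 19683^2 = 387420489

Result: 387420489
Multiplications needed: 5 (5 lines after 3^1)

3^18 = 387420489. Using exponentiation by squaring, this requires 5 multiplications. The key idea: if the exponent is even, square the half-power; if odd, multiply by the base once.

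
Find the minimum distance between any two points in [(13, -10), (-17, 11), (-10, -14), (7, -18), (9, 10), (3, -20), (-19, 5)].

Computing all pairwise distances among 7 points:

d((13, -10), (-17, 11)) = 36.6197
d((13, -10), (-10, -14)) = 23.3452
d((13, -10), (7, -18)) = 10.0
d((13, -10), (9, 10)) = 20.3961
d((13, -10), (3, -20)) = 14.1421
d((13, -10), (-19, 5)) = 35.3412
d((-17, 11), (-10, -14)) = 25.9615
d((-17, 11), (7, -18)) = 37.6431
d((-17, 11), (9, 10)) = 26.0192
d((-17, 11), (3, -20)) = 36.8917
d((-17, 11), (-19, 5)) = 6.3246
d((-10, -14), (7, -18)) = 17.4642
d((-10, -14), (9, 10)) = 30.6105
d((-10, -14), (3, -20)) = 14.3178
d((-10, -14), (-19, 5)) = 21.0238
d((7, -18), (9, 10)) = 28.0713
d((7, -18), (3, -20)) = 4.4721 <-- minimum
d((7, -18), (-19, 5)) = 34.7131
d((9, 10), (3, -20)) = 30.5941
d((9, 10), (-19, 5)) = 28.4429
d((3, -20), (-19, 5)) = 33.3017

Closest pair: (7, -18) and (3, -20) with distance 4.4721

The closest pair is (7, -18) and (3, -20) with Euclidean distance 4.4721. For 7 points, brute-force pairwise comparison is shown above. For large n, the divide-and-conquer algorithm (sort by x, recurse on halves, check the dividing strip) achieves O(n log n).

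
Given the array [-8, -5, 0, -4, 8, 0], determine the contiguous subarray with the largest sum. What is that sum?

Using Kadane's algorithm on [-8, -5, 0, -4, 8, 0]:

Scanning through the array:
Position 1 (value -5): max_ending_here = -5, max_so_far = -5
Position 2 (value 0): max_ending_here = 0, max_so_far = 0
Position 3 (value -4): max_ending_here = -4, max_so_far = 0
Position 4 (value 8): max_ending_here = 8, max_so_far = 8
Position 5 (value 0): max_ending_here = 8, max_so_far = 8

Maximum subarray: [8]
Maximum sum: 8

The maximum subarray is [8] with sum 8. This subarray runs from index 4 to index 4.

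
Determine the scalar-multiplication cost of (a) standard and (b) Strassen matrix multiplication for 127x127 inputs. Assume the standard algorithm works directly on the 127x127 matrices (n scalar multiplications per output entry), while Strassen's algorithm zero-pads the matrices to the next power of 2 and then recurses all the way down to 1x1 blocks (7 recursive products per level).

Matrix multiplication for 127x127 matrices:

Strassen's algorithm requires power-of-2 dimensions. Pad 127x127 to 128x128 (next power of 2).

Standard algorithm: 127^3 = 2048383 multiplications
Strassen's algorithm: 7^(log2(128)) = 7^7 = 823543 multiplications
Savings: 2048383 - 823543 = 1224840 multiplications

Standard: 2048383 multiplications (127^3). Strassen: 823543 multiplications (7^7, after padding to 128x128). Strassen reduces 8 recursive multiplications to 7 at each level.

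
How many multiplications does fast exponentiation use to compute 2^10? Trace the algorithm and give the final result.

Computing 2^10 by squaring (build up from 2^1; each line after the first costs one multiplication):

2^1 = 2
2^2 = (2^1)^2 = 2^2 = 4
2^4 = (2^2)^2 = 4^2 = 16
2^5 = 2 * 2^4 = 2 * 16 = 32
2^10 = (2^5)^2 = 32^2 = 1024

Result: 1024
Multiplications needed: 4 (4 lines after 2^1)

2^10 = 1024. Using exponentiation by squaring, this requires 4 multiplications. The key idea: if the exponent is even, square the half-power; if odd, multiply by the base once.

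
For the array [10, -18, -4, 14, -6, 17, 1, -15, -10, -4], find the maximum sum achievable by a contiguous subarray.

Using Kadane's algorithm on [10, -18, -4, 14, -6, 17, 1, -15, -10, -4]:

Scanning through the array:
Position 1 (value -18): max_ending_here = -8, max_so_far = 10
Position 2 (value -4): max_ending_here = -4, max_so_far = 10
Position 3 (value 14): max_ending_here = 14, max_so_far = 14
Position 4 (value -6): max_ending_here = 8, max_so_far = 14
Position 5 (value 17): max_ending_here = 25, max_so_far = 25
Position 6 (value 1): max_ending_here = 26, max_so_far = 26
Position 7 (value -15): max_ending_here = 11, max_so_far = 26
Position 8 (value -10): max_ending_here = 1, max_so_far = 26
Position 9 (value -4): max_ending_here = -3, max_so_far = 26

Maximum subarray: [14, -6, 17, 1]
Maximum sum: 26

The maximum subarray is [14, -6, 17, 1] with sum 26. This subarray runs from index 3 to index 6.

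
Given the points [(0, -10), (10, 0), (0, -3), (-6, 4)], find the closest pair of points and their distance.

Computing all pairwise distances among 4 points:

d((0, -10), (10, 0)) = 14.1421
d((0, -10), (0, -3)) = 7.0 <-- minimum
d((0, -10), (-6, 4)) = 15.2315
d((10, 0), (0, -3)) = 10.4403
d((10, 0), (-6, 4)) = 16.4924
d((0, -3), (-6, 4)) = 9.2195

Closest pair: (0, -10) and (0, -3) with distance 7.0

The closest pair is (0, -10) and (0, -3) with Euclidean distance 7.0. For 4 points, brute-force pairwise comparison is shown above. For large n, the divide-and-conquer algorithm (sort by x, recurse on halves, check the dividing strip) achieves O(n log n).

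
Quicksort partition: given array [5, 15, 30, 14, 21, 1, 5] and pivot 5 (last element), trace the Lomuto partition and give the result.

Lomuto partition with pivot = 5:

Initial array: [5, 15, 30, 14, 21, 1, 5]

arr[0]=5 <= 5: swap with position 0, array becomes [5, 15, 30, 14, 21, 1, 5]
arr[1]=15 > 5: no swap
arr[2]=30 > 5: no swap
arr[3]=14 > 5: no swap
arr[4]=21 > 5: no swap
arr[5]=1 <= 5: swap with position 1, array becomes [5, 1, 30, 14, 21, 15, 5]

Place pivot at position 2: [5, 1, 5, 14, 21, 15, 30]
Pivot position: 2

After partitioning with pivot 5, the array becomes [5, 1, 5, 14, 21, 15, 30]. The pivot is placed at index 2. All elements to the left of the pivot are <= 5, and all elements to the right are > 5.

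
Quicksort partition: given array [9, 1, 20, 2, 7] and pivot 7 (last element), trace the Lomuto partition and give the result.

Lomuto partition with pivot = 7:

Initial array: [9, 1, 20, 2, 7]

arr[0]=9 > 7: no swap
arr[1]=1 <= 7: swap with position 0, array becomes [1, 9, 20, 2, 7]
arr[2]=20 > 7: no swap
arr[3]=2 <= 7: swap with position 1, array becomes [1, 2, 20, 9, 7]

Place pivot at position 2: [1, 2, 7, 9, 20]
Pivot position: 2

After partitioning with pivot 7, the array becomes [1, 2, 7, 9, 20]. The pivot is placed at index 2. All elements to the left of the pivot are <= 7, and all elements to the right are > 7.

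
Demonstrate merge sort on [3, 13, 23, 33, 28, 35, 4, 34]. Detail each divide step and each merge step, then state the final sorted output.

Merge sort trace:

Split: [3, 13, 23, 33, 28, 35, 4, 34] -> [3, 13, 23, 33] and [28, 35, 4, 34]
  Split: [3, 13, 23, 33] -> [3, 13] and [23, 33]
    Split: [3, 13] -> [3] and [13]
    Merge: [3] + [13] -> [3, 13]
    Split: [23, 33] -> [23] and [33]
    Merge: [23] + [33] -> [23, 33]
  Merge: [3, 13] + [23, 33] -> [3, 13, 23, 33]
  Split: [28, 35, 4, 34] -> [28, 35] and [4, 34]
    Split: [28, 35] -> [28] and [35]
    Merge: [28] + [35] -> [28, 35]
    Split: [4, 34] -> [4] and [34]
    Merge: [4] + [34] -> [4, 34]
  Merge: [28, 35] + [4, 34] -> [4, 28, 34, 35]
Merge: [3, 13, 23, 33] + [4, 28, 34, 35] -> [3, 4, 13, 23, 28, 33, 34, 35]

Final sorted array: [3, 4, 13, 23, 28, 33, 34, 35]

The merge sort proceeds by recursively splitting the array and merging sorted halves.
After all merges, the sorted array is [3, 4, 13, 23, 28, 33, 34, 35].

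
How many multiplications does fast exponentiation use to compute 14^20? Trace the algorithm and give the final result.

Computing 14^20 by squaring (build up from 14^1; each line after the first costs one multiplication):

14^1 = 14
14^2 = (14^1)^2 = 14^2 = 196
14^4 = (14^2)^2 = 196^2 = 38416
14^5 = 14 * 14^4 = 14 * 38416 = 537824
14^10 = (14^5)^2 = 537824^2 = 289254654976
14^20 = (14^10)^2 = 289254654976^2 = 83668255425284801560576

Result: 83668255425284801560576
Multiplications needed: 5 (5 lines after 14^1)

14^20 = 83668255425284801560576. Using exponentiation by squaring, this requires 5 multiplications. The key idea: if the exponent is even, square the half-power; if odd, multiply by the base once.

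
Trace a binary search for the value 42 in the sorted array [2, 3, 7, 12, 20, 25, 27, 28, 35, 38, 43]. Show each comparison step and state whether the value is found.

Binary search for 42 in [2, 3, 7, 12, 20, 25, 27, 28, 35, 38, 43]:

lo=0, hi=10, mid=5, arr[mid]=25 -> 25 < 42, search right half
lo=6, hi=10, mid=8, arr[mid]=35 -> 35 < 42, search right half
lo=9, hi=10, mid=9, arr[mid]=38 -> 38 < 42, search right half
lo=10, hi=10, mid=10, arr[mid]=43 -> 43 > 42, search left half
lo=10 > hi=9, target 42 not found

Binary search determines that 42 is not in the array after 4 comparisons. The search space was exhausted without finding the target.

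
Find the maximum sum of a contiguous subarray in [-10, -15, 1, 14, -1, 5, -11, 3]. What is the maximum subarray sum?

Using Kadane's algorithm on [-10, -15, 1, 14, -1, 5, -11, 3]:

Scanning through the array:
Position 1 (value -15): max_ending_here = -15, max_so_far = -10
Position 2 (value 1): max_ending_here = 1, max_so_far = 1
Position 3 (value 14): max_ending_here = 15, max_so_far = 15
Position 4 (value -1): max_ending_here = 14, max_so_far = 15
Position 5 (value 5): max_ending_here = 19, max_so_far = 19
Position 6 (value -11): max_ending_here = 8, max_so_far = 19
Position 7 (value 3): max_ending_here = 11, max_so_far = 19

Maximum subarray: [1, 14, -1, 5]
Maximum sum: 19

The maximum subarray is [1, 14, -1, 5] with sum 19. This subarray runs from index 2 to index 5.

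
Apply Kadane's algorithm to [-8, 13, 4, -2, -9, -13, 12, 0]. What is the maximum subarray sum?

Using Kadane's algorithm on [-8, 13, 4, -2, -9, -13, 12, 0]:

Scanning through the array:
Position 1 (value 13): max_ending_here = 13, max_so_far = 13
Position 2 (value 4): max_ending_here = 17, max_so_far = 17
Position 3 (value -2): max_ending_here = 15, max_so_far = 17
Position 4 (value -9): max_ending_here = 6, max_so_far = 17
Position 5 (value -13): max_ending_here = -7, max_so_far = 17
Position 6 (value 12): max_ending_here = 12, max_so_far = 17
Position 7 (value 0): max_ending_here = 12, max_so_far = 17

Maximum subarray: [13, 4]
Maximum sum: 17

The maximum subarray is [13, 4] with sum 17. This subarray runs from index 1 to index 2.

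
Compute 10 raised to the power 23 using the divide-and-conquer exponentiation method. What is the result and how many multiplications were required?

Computing 10^23 by squaring (build up from 10^1; each line after the first costs one multiplication):

10^1 = 10
10^2 = (10^1)^2 = 10^2 = 100
10^4 = (10^2)^2 = 100^2 = 10000
10^5 = 10 * 10^4 = 10 * 10000 = 100000
10^10 = (10^5)^2 = 100000^2 = 10000000000
10^11 = 10 * 10^10 = 10 * 10000000000 = 100000000000
10^22 = (10^11)^2 = 100000000000^2 = 10000000000000000000000
10^23 = 10 * 10^22 = 10 * 10000000000000000000000 = 100000000000000000000000

Result: 100000000000000000000000
Multiplications needed: 7 (7 lines after 10^1)

10^23 = 100000000000000000000000. Using exponentiation by squaring, this requires 7 multiplications. The key idea: if the exponent is even, square the half-power; if odd, multiply by the base once.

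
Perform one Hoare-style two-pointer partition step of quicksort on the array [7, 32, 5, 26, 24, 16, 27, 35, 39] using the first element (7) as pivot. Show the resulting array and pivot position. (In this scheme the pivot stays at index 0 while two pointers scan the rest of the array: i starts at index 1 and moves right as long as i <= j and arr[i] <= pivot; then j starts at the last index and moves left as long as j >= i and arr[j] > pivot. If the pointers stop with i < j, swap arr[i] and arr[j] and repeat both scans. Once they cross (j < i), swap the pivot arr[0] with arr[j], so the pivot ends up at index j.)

Hoare-style two-pointer partition with pivot = 7:

Initial array: [7, 32, 5, 26, 24, 16, 27, 35, 39]

Pointers start at i = 1, j = 8.
i stops at index 1 (arr[1]=32 > 7), j stops at index 2 (arr[2]=5 <= 7): swap arr[1] and arr[2], array becomes [7, 5, 32, 26, 24, 16, 27, 35, 39]
i ends at 2, j ends at 1: the pointers have crossed (j < i), so scanning stops.

Swap pivot arr[0] with arr[1] to place pivot at position 1: [5, 7, 32, 26, 24, 16, 27, 35, 39]
Pivot position: 1

After partitioning with pivot 7, the array becomes [5, 7, 32, 26, 24, 16, 27, 35, 39]. The pivot is placed at index 1. All elements to the left of the pivot are <= 7, and all elements to the right are > 7.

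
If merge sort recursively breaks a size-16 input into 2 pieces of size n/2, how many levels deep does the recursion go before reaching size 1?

For divide and conquer with division factor 2:

Problem sizes at each level:
Level 0: 16
Level 1: 8
Level 2: 4
Level 3: 2
Level 4: 1

The root is level 0 and the size-1 base case is level 4 (the tree spans levels 0 through 4, i.e. 5 levels counting the root), so the depth is the number of divisions: log_2(16) = 4

The recursion tree depth is log_2(16) = 4. At each level, the problem size is divided by 2, so it takes 4 divisions to reduce to a base case of size 1. The algorithm makes 2 recursive calls at each level.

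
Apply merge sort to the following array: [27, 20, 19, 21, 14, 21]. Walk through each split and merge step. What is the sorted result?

Merge sort trace:

Split: [27, 20, 19, 21, 14, 21] -> [27, 20, 19] and [21, 14, 21]
  Split: [27, 20, 19] -> [27] and [20, 19]
    Split: [20, 19] -> [20] and [19]
    Merge: [20] + [19] -> [19, 20]
  Merge: [27] + [19, 20] -> [19, 20, 27]
  Split: [21, 14, 21] -> [21] and [14, 21]
    Split: [14, 21] -> [14] and [21]
    Merge: [14] + [21] -> [14, 21]
  Merge: [21] + [14, 21] -> [14, 21, 21]
Merge: [19, 20, 27] + [14, 21, 21] -> [14, 19, 20, 21, 21, 27]

Final sorted array: [14, 19, 20, 21, 21, 27]

The merge sort proceeds by recursively splitting the array and merging sorted halves.
After all merges, the sorted array is [14, 19, 20, 21, 21, 27].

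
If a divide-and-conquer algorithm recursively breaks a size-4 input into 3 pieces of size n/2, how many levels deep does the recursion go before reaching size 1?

For divide and conquer with division factor 2:

Problem sizes at each level:
Level 0: 4
Level 1: 2
Level 2: 1

The root is level 0 and the size-1 base case is level 2 (the tree spans levels 0 through 2, i.e. 3 levels counting the root), so the depth is the number of divisions: log_2(4) = 2

The recursion tree depth is log_2(4) = 2. At each level, the problem size is divided by 2, so it takes 2 divisions to reduce to a base case of size 1. The algorithm makes 3 recursive calls at each level.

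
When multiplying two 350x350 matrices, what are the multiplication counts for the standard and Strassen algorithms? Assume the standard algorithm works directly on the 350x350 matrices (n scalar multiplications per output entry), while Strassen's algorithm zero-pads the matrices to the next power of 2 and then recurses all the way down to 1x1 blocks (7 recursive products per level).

Matrix multiplication for 350x350 matrices:

Strassen's algorithm requires power-of-2 dimensions. Pad 350x350 to 512x512 (next power of 2).

Standard algorithm: 350^3 = 42875000 multiplications
Strassen's algorithm: 7^(log2(512)) = 7^9 = 40353607 multiplications
Savings: 42875000 - 40353607 = 2521393 multiplications

Standard: 42875000 multiplications (350^3). Strassen: 40353607 multiplications (7^9, after padding to 512x512). Strassen reduces 8 recursive multiplications to 7 at each level.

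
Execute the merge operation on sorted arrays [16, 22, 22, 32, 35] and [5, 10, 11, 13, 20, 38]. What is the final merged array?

Merging process:

Compare 16 vs 5: take 5 from right. Merged: [5]
Compare 16 vs 10: take 10 from right. Merged: [5, 10]
Compare 16 vs 11: take 11 from right. Merged: [5, 10, 11]
Compare 16 vs 13: take 13 from right. Merged: [5, 10, 11, 13]
Compare 16 vs 20: take 16 from left. Merged: [5, 10, 11, 13, 16]
Compare 22 vs 20: take 20 from right. Merged: [5, 10, 11, 13, 16, 20]
Compare 22 vs 38: take 22 from left. Merged: [5, 10, 11, 13, 16, 20, 22]
Compare 22 vs 38: take 22 from left. Merged: [5, 10, 11, 13, 16, 20, 22, 22]
Compare 32 vs 38: take 32 from left. Merged: [5, 10, 11, 13, 16, 20, 22, 22, 32]
Compare 35 vs 38: take 35 from left. Merged: [5, 10, 11, 13, 16, 20, 22, 22, 32, 35]
Append remaining from right: [38]. Merged: [5, 10, 11, 13, 16, 20, 22, 22, 32, 35, 38]

Final merged array: [5, 10, 11, 13, 16, 20, 22, 22, 32, 35, 38]
Total comparisons: 10

The merged array is [5, 10, 11, 13, 16, 20, 22, 22, 32, 35, 38], requiring 10 comparisons. The merge step runs in O(n) time where n is the total number of elements.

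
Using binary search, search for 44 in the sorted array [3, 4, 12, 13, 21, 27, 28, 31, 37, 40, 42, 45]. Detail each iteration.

Binary search for 44 in [3, 4, 12, 13, 21, 27, 28, 31, 37, 40, 42, 45]:

lo=0, hi=11, mid=5, arr[mid]=27 -> 27 < 44, search right half
lo=6, hi=11, mid=8, arr[mid]=37 -> 37 < 44, search right half
lo=9, hi=11, mid=10, arr[mid]=42 -> 42 < 44, search right half
lo=11, hi=11, mid=11, arr[mid]=45 -> 45 > 44, search left half
lo=11 > hi=10, target 44 not found

Binary search determines that 44 is not in the array after 4 comparisons. The search space was exhausted without finding the target.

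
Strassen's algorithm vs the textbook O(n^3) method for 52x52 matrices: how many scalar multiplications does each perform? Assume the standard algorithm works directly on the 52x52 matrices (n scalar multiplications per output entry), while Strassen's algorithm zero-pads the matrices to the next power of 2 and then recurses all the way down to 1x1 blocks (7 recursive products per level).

Matrix multiplication for 52x52 matrices:

Strassen's algorithm requires power-of-2 dimensions. Pad 52x52 to 64x64 (next power of 2).

Standard algorithm: 52^3 = 140608 multiplications
Strassen's algorithm: 7^(log2(64)) = 7^6 = 117649 multiplications
Savings: 140608 - 117649 = 22959 multiplications

Standard: 140608 multiplications (52^3). Strassen: 117649 multiplications (7^6, after padding to 64x64). Strassen reduces 8 recursive multiplications to 7 at each level.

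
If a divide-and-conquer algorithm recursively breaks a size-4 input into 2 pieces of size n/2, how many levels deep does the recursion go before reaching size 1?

For divide and conquer with division factor 2:

Problem sizes at each level:
Level 0: 4
Level 1: 2
Level 2: 1

The root is level 0 and the size-1 base case is level 2 (the tree spans levels 0 through 2, i.e. 3 levels counting the root), so the depth is the number of divisions: log_2(4) = 2

The recursion tree depth is log_2(4) = 2. At each level, the problem size is divided by 2, so it takes 2 divisions to reduce to a base case of size 1. The algorithm makes 2 recursive calls at each level.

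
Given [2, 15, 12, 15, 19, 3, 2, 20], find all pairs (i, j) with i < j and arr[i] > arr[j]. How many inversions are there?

Finding inversions in [2, 15, 12, 15, 19, 3, 2, 20]:

(1, 2): arr[1]=15 > arr[2]=12
(1, 5): arr[1]=15 > arr[5]=3
(1, 6): arr[1]=15 > arr[6]=2
(2, 5): arr[2]=12 > arr[5]=3
(2, 6): arr[2]=12 > arr[6]=2
(3, 5): arr[3]=15 > arr[5]=3
(3, 6): arr[3]=15 > arr[6]=2
(4, 5): arr[4]=19 > arr[5]=3
(4, 6): arr[4]=19 > arr[6]=2
(5, 6): arr[5]=3 > arr[6]=2

Total inversions: 10

The array has 10 inversion(s): (1,2), (1,5), (1,6), (2,5), (2,6), (3,5), (3,6), (4,5), (4,6), (5,6). Each pair (i,j) satisfies i < j and arr[i] > arr[j].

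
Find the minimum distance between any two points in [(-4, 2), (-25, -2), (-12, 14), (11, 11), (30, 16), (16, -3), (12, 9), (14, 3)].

Computing all pairwise distances among 8 points:

d((-4, 2), (-25, -2)) = 21.3776
d((-4, 2), (-12, 14)) = 14.4222
d((-4, 2), (11, 11)) = 17.4929
d((-4, 2), (30, 16)) = 36.7696
d((-4, 2), (16, -3)) = 20.6155
d((-4, 2), (12, 9)) = 17.4642
d((-4, 2), (14, 3)) = 18.0278
d((-25, -2), (-12, 14)) = 20.6155
d((-25, -2), (11, 11)) = 38.2753
d((-25, -2), (30, 16)) = 57.8705
d((-25, -2), (16, -3)) = 41.0122
d((-25, -2), (12, 9)) = 38.6005
d((-25, -2), (14, 3)) = 39.3192
d((-12, 14), (11, 11)) = 23.1948
d((-12, 14), (30, 16)) = 42.0476
d((-12, 14), (16, -3)) = 32.7567
d((-12, 14), (12, 9)) = 24.5153
d((-12, 14), (14, 3)) = 28.2312
d((11, 11), (30, 16)) = 19.6469
d((11, 11), (16, -3)) = 14.8661
d((11, 11), (12, 9)) = 2.2361 <-- minimum
d((11, 11), (14, 3)) = 8.544
d((30, 16), (16, -3)) = 23.6008
d((30, 16), (12, 9)) = 19.3132
d((30, 16), (14, 3)) = 20.6155
d((16, -3), (12, 9)) = 12.6491
d((16, -3), (14, 3)) = 6.3246
d((12, 9), (14, 3)) = 6.3246

Closest pair: (11, 11) and (12, 9) with distance 2.2361

The closest pair is (11, 11) and (12, 9) with Euclidean distance 2.2361. For 8 points, brute-force pairwise comparison is shown above. For large n, the divide-and-conquer algorithm (sort by x, recurse on halves, check the dividing strip) achieves O(n log n).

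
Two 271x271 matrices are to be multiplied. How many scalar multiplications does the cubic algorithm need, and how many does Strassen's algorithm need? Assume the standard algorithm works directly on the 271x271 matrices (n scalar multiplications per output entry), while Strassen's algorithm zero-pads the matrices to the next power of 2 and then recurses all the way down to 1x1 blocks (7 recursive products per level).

Matrix multiplication for 271x271 matrices:

Strassen's algorithm requires power-of-2 dimensions. Pad 271x271 to 512x512 (next power of 2).

Standard algorithm: 271^3 = 19902511 multiplications
Strassen's algorithm: 7^(log2(512)) = 7^9 = 40353607 multiplications
Difference: 19902511 - 40353607 = -20451096 (Strassen uses MORE here due to padding overhead — for small or just-over-power-of-2 n, padding can outweigh the per-level savings)

Standard: 19902511 multiplications (271^3). Strassen: 40353607 multiplications (7^9, after padding to 512x512). Strassen reduces 8 recursive multiplications to 7 at each level.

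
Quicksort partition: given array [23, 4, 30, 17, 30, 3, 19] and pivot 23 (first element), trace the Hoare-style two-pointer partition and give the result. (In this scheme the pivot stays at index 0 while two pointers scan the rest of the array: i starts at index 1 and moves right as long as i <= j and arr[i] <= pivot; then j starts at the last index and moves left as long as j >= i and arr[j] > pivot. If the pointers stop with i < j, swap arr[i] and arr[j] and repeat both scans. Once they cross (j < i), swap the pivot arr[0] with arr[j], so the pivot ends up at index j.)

Hoare-style two-pointer partition with pivot = 23:

Initial array: [23, 4, 30, 17, 30, 3, 19]

Pointers start at i = 1, j = 6.
i stops at index 2 (arr[2]=30 > 23), j stops at index 6 (arr[6]=19 <= 23): swap arr[2] and arr[6], array becomes [23, 4, 19, 17, 30, 3, 30]
i stops at index 4 (arr[4]=30 > 23), j stops at index 5 (arr[5]=3 <= 23): swap arr[4] and arr[5], array becomes [23, 4, 19, 17, 3, 30, 30]
i ends at 5, j ends at 4: the pointers have crossed (j < i), so scanning stops.

Swap pivot arr[0] with arr[4] to place pivot at position 4: [3, 4, 19, 17, 23, 30, 30]
Pivot position: 4

After partitioning with pivot 23, the array becomes [3, 4, 19, 17, 23, 30, 30]. The pivot is placed at index 4. All elements to the left of the pivot are <= 23, and all elements to the right are > 23.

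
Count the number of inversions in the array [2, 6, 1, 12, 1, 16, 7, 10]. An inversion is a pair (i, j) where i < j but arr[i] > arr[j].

Finding inversions in [2, 6, 1, 12, 1, 16, 7, 10]:

(0, 2): arr[0]=2 > arr[2]=1
(0, 4): arr[0]=2 > arr[4]=1
(1, 2): arr[1]=6 > arr[2]=1
(1, 4): arr[1]=6 > arr[4]=1
(3, 4): arr[3]=12 > arr[4]=1
(3, 6): arr[3]=12 > arr[6]=7
(3, 7): arr[3]=12 > arr[7]=10
(5, 6): arr[5]=16 > arr[6]=7
(5, 7): arr[5]=16 > arr[7]=10

Total inversions: 9

The array has 9 inversion(s): (0,2), (0,4), (1,2), (1,4), (3,4), (3,6), (3,7), (5,6), (5,7). Each pair (i,j) satisfies i < j and arr[i] > arr[j].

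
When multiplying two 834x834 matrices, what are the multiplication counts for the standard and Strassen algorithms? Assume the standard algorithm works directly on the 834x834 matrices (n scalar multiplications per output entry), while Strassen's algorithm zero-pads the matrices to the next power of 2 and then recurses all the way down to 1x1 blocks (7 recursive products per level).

Matrix multiplication for 834x834 matrices:

Strassen's algorithm requires power-of-2 dimensions. Pad 834x834 to 1024x1024 (next power of 2).

Standard algorithm: 834^3 = 580093704 multiplications
Strassen's algorithm: 7^(log2(1024)) = 7^10 = 282475249 multiplications
Savings: 580093704 - 282475249 = 297618455 multiplications

Standard: 580093704 multiplications (834^3). Strassen: 282475249 multiplications (7^10, after padding to 1024x1024). Strassen reduces 8 recursive multiplications to 7 at each level.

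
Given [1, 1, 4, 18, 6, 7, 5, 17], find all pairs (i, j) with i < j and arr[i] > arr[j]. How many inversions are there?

Finding inversions in [1, 1, 4, 18, 6, 7, 5, 17]:

(3, 4): arr[3]=18 > arr[4]=6
(3, 5): arr[3]=18 > arr[5]=7
(3, 6): arr[3]=18 > arr[6]=5
(3, 7): arr[3]=18 > arr[7]=17
(4, 6): arr[4]=6 > arr[6]=5
(5, 6): arr[5]=7 > arr[6]=5

Total inversions: 6

The array has 6 inversion(s): (3,4), (3,5), (3,6), (3,7), (4,6), (5,6). Each pair (i,j) satisfies i < j and arr[i] > arr[j].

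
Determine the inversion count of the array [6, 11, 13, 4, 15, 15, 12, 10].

Finding inversions in [6, 11, 13, 4, 15, 15, 12, 10]:

(0, 3): arr[0]=6 > arr[3]=4
(1, 3): arr[1]=11 > arr[3]=4
(1, 7): arr[1]=11 > arr[7]=10
(2, 3): arr[2]=13 > arr[3]=4
(2, 6): arr[2]=13 > arr[6]=12
(2, 7): arr[2]=13 > arr[7]=10
(4, 6): arr[4]=15 > arr[6]=12
(4, 7): arr[4]=15 > arr[7]=10
(5, 6): arr[5]=15 > arr[6]=12
(5, 7): arr[5]=15 > arr[7]=10
(6, 7): arr[6]=12 > arr[7]=10

Total inversions: 11

The array has 11 inversion(s): (0,3), (1,3), (1,7), (2,3), (2,6), (2,7), (4,6), (4,7), (5,6), (5,7), (6,7). Each pair (i,j) satisfies i < j and arr[i] > arr[j].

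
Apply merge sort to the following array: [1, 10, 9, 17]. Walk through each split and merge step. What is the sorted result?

Merge sort trace:

Split: [1, 10, 9, 17] -> [1, 10] and [9, 17]
  Split: [1, 10] -> [1] and [10]
  Merge: [1] + [10] -> [1, 10]
  Split: [9, 17] -> [9] and [17]
  Merge: [9] + [17] -> [9, 17]
Merge: [1, 10] + [9, 17] -> [1, 9, 10, 17]

Final sorted array: [1, 9, 10, 17]

The merge sort proceeds by recursively splitting the array and merging sorted halves.
After all merges, the sorted array is [1, 9, 10, 17].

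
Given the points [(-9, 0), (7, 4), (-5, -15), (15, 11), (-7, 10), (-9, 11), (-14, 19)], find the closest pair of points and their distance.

Computing all pairwise distances among 7 points:

d((-9, 0), (7, 4)) = 16.4924
d((-9, 0), (-5, -15)) = 15.5242
d((-9, 0), (15, 11)) = 26.4008
d((-9, 0), (-7, 10)) = 10.198
d((-9, 0), (-9, 11)) = 11.0
d((-9, 0), (-14, 19)) = 19.6469
d((7, 4), (-5, -15)) = 22.4722
d((7, 4), (15, 11)) = 10.6301
d((7, 4), (-7, 10)) = 15.2315
d((7, 4), (-9, 11)) = 17.4642
d((7, 4), (-14, 19)) = 25.807
d((-5, -15), (15, 11)) = 32.8024
d((-5, -15), (-7, 10)) = 25.0799
d((-5, -15), (-9, 11)) = 26.3059
d((-5, -15), (-14, 19)) = 35.171
d((15, 11), (-7, 10)) = 22.0227
d((15, 11), (-9, 11)) = 24.0
d((15, 11), (-14, 19)) = 30.0832
d((-7, 10), (-9, 11)) = 2.2361 <-- minimum
d((-7, 10), (-14, 19)) = 11.4018
d((-9, 11), (-14, 19)) = 9.434

Closest pair: (-7, 10) and (-9, 11) with distance 2.2361

The closest pair is (-7, 10) and (-9, 11) with Euclidean distance 2.2361. For 7 points, brute-force pairwise comparison is shown above. For large n, the divide-and-conquer algorithm (sort by x, recurse on halves, check the dividing strip) achieves O(n log n).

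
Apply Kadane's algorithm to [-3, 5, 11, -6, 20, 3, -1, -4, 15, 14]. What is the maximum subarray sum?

Using Kadane's algorithm on [-3, 5, 11, -6, 20, 3, -1, -4, 15, 14]:

Scanning through the array:
Position 1 (value 5): max_ending_here = 5, max_so_far = 5
Position 2 (value 11): max_ending_here = 16, max_so_far = 16
Position 3 (value -6): max_ending_here = 10, max_so_far = 16
Position 4 (value 20): max_ending_here = 30, max_so_far = 30
Position 5 (value 3): max_ending_here = 33, max_so_far = 33
Position 6 (value -1): max_ending_here = 32, max_so_far = 33
Position 7 (value -4): max_ending_here = 28, max_so_far = 33
Position 8 (value 15): max_ending_here = 43, max_so_far = 43
Position 9 (value 14): max_ending_here = 57, max_so_far = 57

Maximum subarray: [5, 11, -6, 20, 3, -1, -4, 15, 14]
Maximum sum: 57

The maximum subarray is [5, 11, -6, 20, 3, -1, -4, 15, 14] with sum 57. This subarray runs from index 1 to index 9.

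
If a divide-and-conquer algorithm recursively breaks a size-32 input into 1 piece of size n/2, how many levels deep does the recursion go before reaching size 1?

For divide and conquer with division factor 2:

Problem sizes at each level:
Level 0: 32
Level 1: 16
Level 2: 8
Level 3: 4
Level 4: 2
Level 5: 1

The root is level 0 and the size-1 base case is level 5 (the tree spans levels 0 through 5, i.e. 6 levels counting the root), so the depth is the number of divisions: log_2(32) = 5

The recursion tree depth is log_2(32) = 5. At each level, the problem size is divided by 2, so it takes 5 divisions to reduce to a base case of size 1. The algorithm makes 1 recursive call at each level.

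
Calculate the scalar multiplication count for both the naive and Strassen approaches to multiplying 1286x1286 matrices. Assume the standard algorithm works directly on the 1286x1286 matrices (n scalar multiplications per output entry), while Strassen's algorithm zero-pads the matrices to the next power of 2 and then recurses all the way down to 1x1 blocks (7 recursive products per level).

Matrix multiplication for 1286x1286 matrices:

Strassen's algorithm requires power-of-2 dimensions. Pad 1286x1286 to 2048x2048 (next power of 2).

Standard algorithm: 1286^3 = 2126781656 multiplications
Strassen's algorithm: 7^(log2(2048)) = 7^11 = 1977326743 multiplications
Savings: 2126781656 - 1977326743 = 149454913 multiplications

Standard: 2126781656 multiplications (1286^3). Strassen: 1977326743 multiplications (7^11, after padding to 2048x2048). Strassen reduces 8 recursive multiplications to 7 at each level.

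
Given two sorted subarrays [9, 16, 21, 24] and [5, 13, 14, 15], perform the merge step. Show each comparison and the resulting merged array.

Merging process:

Compare 9 vs 5: take 5 from right. Merged: [5]
Compare 9 vs 13: take 9 from left. Merged: [5, 9]
Compare 16 vs 13: take 13 from right. Merged: [5, 9, 13]
Compare 16 vs 14: take 14 from right. Merged: [5, 9, 13, 14]
Compare 16 vs 15: take 15 from right. Merged: [5, 9, 13, 14, 15]
Append remaining from left: [16, 21, 24]. Merged: [5, 9, 13, 14, 15, 16, 21, 24]

Final merged array: [5, 9, 13, 14, 15, 16, 21, 24]
Total comparisons: 5

The merged array is [5, 9, 13, 14, 15, 16, 21, 24], requiring 5 comparisons. The merge step runs in O(n) time where n is the total number of elements.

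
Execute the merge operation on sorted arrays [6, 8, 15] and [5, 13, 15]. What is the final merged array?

Merging process:

Compare 6 vs 5: take 5 from right. Merged: [5]
Compare 6 vs 13: take 6 from left. Merged: [5, 6]
Compare 8 vs 13: take 8 from left. Merged: [5, 6, 8]
Compare 15 vs 13: take 13 from right. Merged: [5, 6, 8, 13]
Compare 15 vs 15: take 15 from left. Merged: [5, 6, 8, 13, 15]
Append remaining from right: [15]. Merged: [5, 6, 8, 13, 15, 15]

Final merged array: [5, 6, 8, 13, 15, 15]
Total comparisons: 5

The merged array is [5, 6, 8, 13, 15, 15], requiring 5 comparisons. The merge step runs in O(n) time where n is the total number of elements.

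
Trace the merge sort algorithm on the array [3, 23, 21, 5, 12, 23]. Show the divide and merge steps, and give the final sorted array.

Merge sort trace:

Split: [3, 23, 21, 5, 12, 23] -> [3, 23, 21] and [5, 12, 23]
  Split: [3, 23, 21] -> [3] and [23, 21]
    Split: [23, 21] -> [23] and [21]
    Merge: [23] + [21] -> [21, 23]
  Merge: [3] + [21, 23] -> [3, 21, 23]
  Split: [5, 12, 23] -> [5] and [12, 23]
    Split: [12, 23] -> [12] and [23]
    Merge: [12] + [23] -> [12, 23]
  Merge: [5] + [12, 23] -> [5, 12, 23]
Merge: [3, 21, 23] + [5, 12, 23] -> [3, 5, 12, 21, 23, 23]

Final sorted array: [3, 5, 12, 21, 23, 23]

The merge sort proceeds by recursively splitting the array and merging sorted halves.
After all merges, the sorted array is [3, 5, 12, 21, 23, 23].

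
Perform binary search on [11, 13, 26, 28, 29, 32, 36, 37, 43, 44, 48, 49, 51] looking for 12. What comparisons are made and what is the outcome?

Binary search for 12 in [11, 13, 26, 28, 29, 32, 36, 37, 43, 44, 48, 49, 51]:

lo=0, hi=12, mid=6, arr[mid]=36 -> 36 > 12, search left half
lo=0, hi=5, mid=2, arr[mid]=26 -> 26 > 12, search left half
lo=0, hi=1, mid=0, arr[mid]=11 -> 11 < 12, search right half
lo=1, hi=1, mid=1, arr[mid]=13 -> 13 > 12, search left half
lo=1 > hi=0, target 12 not found

Binary search determines that 12 is not in the array after 4 comparisons. The search space was exhausted without finding the target.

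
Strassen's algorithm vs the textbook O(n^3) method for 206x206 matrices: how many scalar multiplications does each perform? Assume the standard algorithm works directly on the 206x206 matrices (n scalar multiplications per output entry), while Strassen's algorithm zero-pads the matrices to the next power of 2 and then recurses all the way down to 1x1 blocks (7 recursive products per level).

Matrix multiplication for 206x206 matrices:

Strassen's algorithm requires power-of-2 dimensions. Pad 206x206 to 256x256 (next power of 2).

Standard algorithm: 206^3 = 8741816 multiplications
Strassen's algorithm: 7^(log2(256)) = 7^8 = 5764801 multiplications
Savings: 8741816 - 5764801 = 2977015 multiplications

Standard: 8741816 multiplications (206^3). Strassen: 5764801 multiplications (7^8, after padding to 256x256). Strassen reduces 8 recursive multiplications to 7 at each level.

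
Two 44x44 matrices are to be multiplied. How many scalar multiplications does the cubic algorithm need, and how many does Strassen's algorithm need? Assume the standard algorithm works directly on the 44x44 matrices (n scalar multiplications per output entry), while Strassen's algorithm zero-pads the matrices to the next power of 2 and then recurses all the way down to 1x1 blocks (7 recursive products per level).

Matrix multiplication for 44x44 matrices:

Strassen's algorithm requires power-of-2 dimensions. Pad 44x44 to 64x64 (next power of 2).

Standard algorithm: 44^3 = 85184 multiplications
Strassen's algorithm: 7^(log2(64)) = 7^6 = 117649 multiplications
Difference: 85184 - 117649 = -32465 (Strassen uses MORE here due to padding overhead — for small or just-over-power-of-2 n, padding can outweigh the per-level savings)

Standard: 85184 multiplications (44^3). Strassen: 117649 multiplications (7^6, after padding to 64x64). Strassen reduces 8 recursive multiplications to 7 at each level.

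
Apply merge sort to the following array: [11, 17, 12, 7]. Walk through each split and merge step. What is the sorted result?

Merge sort trace:

Split: [11, 17, 12, 7] -> [11, 17] and [12, 7]
  Split: [11, 17] -> [11] and [17]
  Merge: [11] + [17] -> [11, 17]
  Split: [12, 7] -> [12] and [7]
  Merge: [12] + [7] -> [7, 12]
Merge: [11, 17] + [7, 12] -> [7, 11, 12, 17]

Final sorted array: [7, 11, 12, 17]

The merge sort proceeds by recursively splitting the array and merging sorted halves.
After all merges, the sorted array is [7, 11, 12, 17].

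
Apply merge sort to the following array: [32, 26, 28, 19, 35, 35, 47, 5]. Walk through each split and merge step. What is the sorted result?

Merge sort trace:

Split: [32, 26, 28, 19, 35, 35, 47, 5] -> [32, 26, 28, 19] and [35, 35, 47, 5]
  Split: [32, 26, 28, 19] -> [32, 26] and [28, 19]
    Split: [32, 26] -> [32] and [26]
    Merge: [32] + [26] -> [26, 32]
    Split: [28, 19] -> [28] and [19]
    Merge: [28] + [19] -> [19, 28]
  Merge: [26, 32] + [19, 28] -> [19, 26, 28, 32]
  Split: [35, 35, 47, 5] -> [35, 35] and [47, 5]
    Split: [35, 35] -> [35] and [35]
    Merge: [35] + [35] -> [35, 35]
    Split: [47, 5] -> [47] and [5]
    Merge: [47] + [5] -> [5, 47]
  Merge: [35, 35] + [5, 47] -> [5, 35, 35, 47]
Merge: [19, 26, 28, 32] + [5, 35, 35, 47] -> [5, 19, 26, 28, 32, 35, 35, 47]

Final sorted array: [5, 19, 26, 28, 32, 35, 35, 47]

The merge sort proceeds by recursively splitting the array and merging sorted halves.
After all merges, the sorted array is [5, 19, 26, 28, 32, 35, 35, 47].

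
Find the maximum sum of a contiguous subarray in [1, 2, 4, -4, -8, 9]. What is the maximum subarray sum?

Using Kadane's algorithm on [1, 2, 4, -4, -8, 9]:

Scanning through the array:
Position 1 (value 2): max_ending_here = 3, max_so_far = 3
Position 2 (value 4): max_ending_here = 7, max_so_far = 7
Position 3 (value -4): max_ending_here = 3, max_so_far = 7
Position 4 (value -8): max_ending_here = -5, max_so_far = 7
Position 5 (value 9): max_ending_here = 9, max_so_far = 9

Maximum subarray: [9]
Maximum sum: 9

The maximum subarray is [9] with sum 9. This subarray runs from index 5 to index 5.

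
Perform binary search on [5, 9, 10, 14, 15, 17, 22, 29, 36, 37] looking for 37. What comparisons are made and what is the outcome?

Binary search for 37 in [5, 9, 10, 14, 15, 17, 22, 29, 36, 37]:

lo=0, hi=9, mid=4, arr[mid]=15 -> 15 < 37, search right half
lo=5, hi=9, mid=7, arr[mid]=29 -> 29 < 37, search right half
lo=8, hi=9, mid=8, arr[mid]=36 -> 36 < 37, search right half
lo=9, hi=9, mid=9, arr[mid]=37 -> Found target at index 9!

Binary search finds 37 at index 9 after 4 comparisons. The search repeatedly halves the search space by comparing with the middle element.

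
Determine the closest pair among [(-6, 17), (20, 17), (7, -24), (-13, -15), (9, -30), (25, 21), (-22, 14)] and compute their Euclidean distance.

Computing all pairwise distances among 7 points:

d((-6, 17), (20, 17)) = 26.0
d((-6, 17), (7, -24)) = 43.0116
d((-6, 17), (-13, -15)) = 32.7567
d((-6, 17), (9, -30)) = 49.3356
d((-6, 17), (25, 21)) = 31.257
d((-6, 17), (-22, 14)) = 16.2788
d((20, 17), (7, -24)) = 43.0116
d((20, 17), (-13, -15)) = 45.9674
d((20, 17), (9, -30)) = 48.2701
d((20, 17), (25, 21)) = 6.4031
d((20, 17), (-22, 14)) = 42.107
d((7, -24), (-13, -15)) = 21.9317
d((7, -24), (9, -30)) = 6.3246 <-- minimum
d((7, -24), (25, 21)) = 48.4665
d((7, -24), (-22, 14)) = 47.8017
d((-13, -15), (9, -30)) = 26.6271
d((-13, -15), (25, 21)) = 52.345
d((-13, -15), (-22, 14)) = 30.3645
d((9, -30), (25, 21)) = 53.4509
d((9, -30), (-22, 14)) = 53.8238
d((25, 21), (-22, 14)) = 47.5184

Closest pair: (7, -24) and (9, -30) with distance 6.3246

The closest pair is (7, -24) and (9, -30) with Euclidean distance 6.3246. For 7 points, brute-force pairwise comparison is shown above. For large n, the divide-and-conquer algorithm (sort by x, recurse on halves, check the dividing strip) achieves O(n log n).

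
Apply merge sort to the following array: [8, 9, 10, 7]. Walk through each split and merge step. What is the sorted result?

Merge sort trace:

Split: [8, 9, 10, 7] -> [8, 9] and [10, 7]
  Split: [8, 9] -> [8] and [9]
  Merge: [8] + [9] -> [8, 9]
  Split: [10, 7] -> [10] and [7]
  Merge: [10] + [7] -> [7, 10]
Merge: [8, 9] + [7, 10] -> [7, 8, 9, 10]

Final sorted array: [7, 8, 9, 10]

The merge sort proceeds by recursively splitting the array and merging sorted halves.
After all merges, the sorted array is [7, 8, 9, 10].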